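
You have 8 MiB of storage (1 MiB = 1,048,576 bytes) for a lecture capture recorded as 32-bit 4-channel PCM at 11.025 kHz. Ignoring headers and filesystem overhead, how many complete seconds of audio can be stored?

47 seconds

Uncompressed byte rate = 11,025 × 4 × 4 = 176,400 bytes/s.
Capacity = 8 × 1,048,576 = 8,388,608 bytes.
8,388,608 / 176,400 ≈ 47.55 s → 47 seconds.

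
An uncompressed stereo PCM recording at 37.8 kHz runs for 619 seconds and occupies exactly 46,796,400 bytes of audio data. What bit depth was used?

Bytes per sample = 46,796,400 / (37,800 × 619 × 2) = 46,796,400 / 46,796,400 = 1.
Bit depth = 1 × 8 = 8 bits.

8 bits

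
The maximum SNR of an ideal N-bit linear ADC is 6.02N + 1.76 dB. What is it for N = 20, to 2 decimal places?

122.16 dB

6.02 × 20 + 1.76 = 122.16 dB.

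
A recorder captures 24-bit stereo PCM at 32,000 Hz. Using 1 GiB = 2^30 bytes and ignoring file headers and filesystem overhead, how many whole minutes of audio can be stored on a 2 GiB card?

Uncompressed byte rate = 32,000 × 3 × 2 = 192,000 bytes/s.
Capacity = 2 × 1,073,741,824 = 2,147,483,648 bytes.
2,147,483,648 / 192,000 ≈ 11184.81 s → 186 minutes.

186 minutes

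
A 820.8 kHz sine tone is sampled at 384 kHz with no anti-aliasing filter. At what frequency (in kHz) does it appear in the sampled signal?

52.8 kHz

Nyquist = 384,000/2 = 192,000 Hz; 820,800 Hz exceeds it.
Alias = |820,800 − 2×384,000| = |820,800 − 768,000| = 52,800 Hz = 52.8 kHz.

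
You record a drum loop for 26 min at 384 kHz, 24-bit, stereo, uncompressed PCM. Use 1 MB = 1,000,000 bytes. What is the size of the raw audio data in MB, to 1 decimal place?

Duration = 26 min = 1,560 s.
Bytes = 384,000 samples/s × 1,560 s × 3 bytes/sample × 2 ch = 3,594,240,000 bytes.
3,594,240,000 / 1,000,000 = 3594.2 MB.

3594.2 MB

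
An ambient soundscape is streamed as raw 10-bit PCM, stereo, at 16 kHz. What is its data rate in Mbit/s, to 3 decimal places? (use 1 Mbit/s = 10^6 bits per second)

Bit rate = 16,000 × 10 × 2 = 320,000 bits/s.
= 0.320 Mbit/s.

0.320 Mbit/s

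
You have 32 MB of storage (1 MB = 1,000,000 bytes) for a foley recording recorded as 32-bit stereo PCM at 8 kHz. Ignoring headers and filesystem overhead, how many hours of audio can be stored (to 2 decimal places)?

0.14 hours

Uncompressed byte rate = 8,000 × 4 × 2 = 64,000 bytes/s.
Capacity = 32 × 1,000,000 = 32,000,000 bytes.
32,000,000 / 64,000 ≈ 500 s → 0.14 hours.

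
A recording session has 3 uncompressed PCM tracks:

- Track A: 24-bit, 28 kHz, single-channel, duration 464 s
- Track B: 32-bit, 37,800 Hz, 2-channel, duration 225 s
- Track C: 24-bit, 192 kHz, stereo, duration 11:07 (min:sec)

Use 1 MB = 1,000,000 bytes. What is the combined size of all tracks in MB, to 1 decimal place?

875.4 MB

Track A: 28,000 × 464 × 3 × 1 = 38,976,000 bytes.
Track B: 37,800 × 225 × 4 × 2 = 68,040,000 bytes.
Track C: 11:07 (min:sec) = 667 s; 192,000 × 667 × 3 × 2 = 768,384,000 bytes.
Total = 875,400,000 bytes = 875.4 MB.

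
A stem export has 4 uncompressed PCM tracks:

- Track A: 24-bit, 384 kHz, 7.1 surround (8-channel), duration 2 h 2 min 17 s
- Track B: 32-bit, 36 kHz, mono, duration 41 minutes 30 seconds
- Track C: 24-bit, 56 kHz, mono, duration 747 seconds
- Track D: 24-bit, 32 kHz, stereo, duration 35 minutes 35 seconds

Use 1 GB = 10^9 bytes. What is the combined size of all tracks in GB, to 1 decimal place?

68.5 GB

Track A: 2 h 2 min 17 s = 7,337 s; 384,000 × 7,337 × 3 × 8 = 67,617,792,000 bytes.
Track B: 41 minutes 30 seconds = 2,490 s; 36,000 × 2,490 × 4 × 1 = 358,560,000 bytes.
Track C: 56,000 × 747 × 3 × 1 = 125,496,000 bytes.
Track D: 35 minutes 35 seconds = 2,135 s; 32,000 × 2,135 × 3 × 2 = 409,920,000 bytes.
Total = 68,511,768,000 bytes = 68.5 GB.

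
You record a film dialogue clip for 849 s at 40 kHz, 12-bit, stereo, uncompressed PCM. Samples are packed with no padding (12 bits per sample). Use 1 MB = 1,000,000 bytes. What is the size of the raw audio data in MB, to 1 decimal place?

101.9 MB

Bits = 40,000 × 849 × 12 × 2 = 815,040,000 bits = 101,880,000 bytes.
101,880,000 / 1,000,000 = 101.9 MB.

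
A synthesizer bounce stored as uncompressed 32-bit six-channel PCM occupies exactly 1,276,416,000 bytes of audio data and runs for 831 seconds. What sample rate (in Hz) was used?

64,000 Hz

Bytes = sample_rate × seconds × bytes_per_sample × channels.
sample_rate = 1,276,416,000 / (831 × 4 × 6) = 1,276,416,000 / 19,944 = 64,000 Hz.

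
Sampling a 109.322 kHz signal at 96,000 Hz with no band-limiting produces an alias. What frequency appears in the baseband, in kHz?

Nyquist = 96,000/2 = 48,000 Hz; 109,322 Hz exceeds it.
Alias = |109,322 − 1×96,000| = |109,322 − 96,000| = 13,322 Hz = 13.322 kHz.

13.322 kHz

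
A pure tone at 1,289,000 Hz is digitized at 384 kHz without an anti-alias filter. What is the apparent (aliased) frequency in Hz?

137,000 Hz

Nyquist = 384,000/2 = 192,000 Hz; 1,289,000 Hz exceeds it.
Alias = |1,289,000 − 3×384,000| = |1,289,000 − 1,152,000| = 137,000 Hz.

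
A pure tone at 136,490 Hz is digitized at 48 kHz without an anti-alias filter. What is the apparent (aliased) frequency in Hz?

Nyquist = 48,000/2 = 24,000 Hz; 136,490 Hz exceeds it.
Alias = |136,490 − 3×48,000| = |136,490 − 144,000| = 7,510 Hz.

7,510 Hz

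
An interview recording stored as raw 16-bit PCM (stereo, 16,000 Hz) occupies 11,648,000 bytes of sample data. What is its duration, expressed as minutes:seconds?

3:02

Byte rate = 16,000 × 2 × 2 = 64,000 bytes/s.
Duration = 11,648,000 / 64,000 = 182 s.
182 s = 3:02.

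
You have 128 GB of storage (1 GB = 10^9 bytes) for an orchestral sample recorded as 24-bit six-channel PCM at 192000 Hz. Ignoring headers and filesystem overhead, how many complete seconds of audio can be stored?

Uncompressed byte rate = 192,000 × 3 × 6 = 3,456,000 bytes/s.
Capacity = 128 × 1,000,000,000 = 128,000,000,000 bytes.
128,000,000,000 / 3,456,000 ≈ 37037.04 s → 37,037 seconds.

37,037 seconds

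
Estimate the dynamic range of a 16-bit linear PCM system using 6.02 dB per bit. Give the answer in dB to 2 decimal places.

16 × 6.02 = 96.32 dB.

96.32 dB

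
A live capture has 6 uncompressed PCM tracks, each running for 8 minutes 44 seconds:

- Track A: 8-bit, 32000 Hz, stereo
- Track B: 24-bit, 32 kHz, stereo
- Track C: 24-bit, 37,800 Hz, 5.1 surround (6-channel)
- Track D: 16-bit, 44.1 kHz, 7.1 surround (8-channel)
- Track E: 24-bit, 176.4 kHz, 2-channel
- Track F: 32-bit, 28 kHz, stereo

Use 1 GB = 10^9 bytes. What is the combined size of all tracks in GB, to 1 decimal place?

8 minutes 44 seconds = 524 s.
Track A: 32,000 × 524 × 1 × 2 = 33,536,000 bytes.
Track B: 32,000 × 524 × 3 × 2 = 100,608,000 bytes.
Track C: 37,800 × 524 × 3 × 6 = 356,529,600 bytes.
Track D: 44,100 × 524 × 2 × 8 = 369,734,400 bytes.
Track E: 176,400 × 524 × 3 × 2 = 554,601,600 bytes.
Track F: 28,000 × 524 × 4 × 2 = 117,376,000 bytes.
Total = 1,532,385,600 bytes = 1.5 GB.

1.5 GB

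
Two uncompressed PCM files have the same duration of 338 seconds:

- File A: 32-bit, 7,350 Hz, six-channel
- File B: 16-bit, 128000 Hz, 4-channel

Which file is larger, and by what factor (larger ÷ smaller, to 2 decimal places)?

File B, by a factor of 5.80

File A: 7,350 × 4 × 6 = 176,400 bytes/s.
File B: 128,000 × 2 × 4 = 1,024,000 bytes/s.
File B is larger; ratio = 346,112,000 / 59,623,200 = 5.80.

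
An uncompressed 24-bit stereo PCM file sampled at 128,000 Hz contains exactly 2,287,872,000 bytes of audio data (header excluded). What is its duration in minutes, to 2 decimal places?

Byte rate = 128,000 × 3 × 2 = 768,000 bytes/s.
Duration = 2,287,872,000 / 768,000 = 2,979 s.
2,979 s / 60 = 49.65 minutes.

49.65 minutes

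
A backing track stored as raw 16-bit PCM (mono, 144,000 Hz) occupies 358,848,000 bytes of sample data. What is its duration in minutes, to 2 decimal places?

Byte rate = 144,000 × 2 × 1 = 288,000 bytes/s.
Duration = 358,848,000 / 288,000 = 1,246 s.
1,246 s / 60 = 20.77 minutes.

20.77 minutes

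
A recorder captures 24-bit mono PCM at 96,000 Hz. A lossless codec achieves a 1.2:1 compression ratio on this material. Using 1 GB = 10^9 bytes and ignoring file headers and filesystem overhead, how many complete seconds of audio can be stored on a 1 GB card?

4,166 seconds

Uncompressed byte rate = 96,000 × 3 × 1 = 288,000 bytes/s.
After 1.2:1 compression, effective rate ≈ 240000 bytes/s.
Capacity = 1 × 1,000,000,000 = 1,000,000,000 bytes.
1,000,000,000 / effective rate ≈ 4166.67 s → 4,166 seconds.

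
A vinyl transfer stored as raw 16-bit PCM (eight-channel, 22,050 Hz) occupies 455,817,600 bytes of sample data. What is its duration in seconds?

1,292 seconds

Byte rate = 22,050 × 2 × 8 = 352,800 bytes/s.
Duration = 455,817,600 / 352,800 = 1,292 s.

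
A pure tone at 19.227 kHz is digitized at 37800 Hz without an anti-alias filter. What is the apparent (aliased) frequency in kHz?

Nyquist = 37,800/2 = 18,900 Hz; 19,227 Hz exceeds it.
Alias = |19,227 − 1×37,800| = |19,227 − 37,800| = 18,573 Hz = 18.573 kHz.

18.573 kHz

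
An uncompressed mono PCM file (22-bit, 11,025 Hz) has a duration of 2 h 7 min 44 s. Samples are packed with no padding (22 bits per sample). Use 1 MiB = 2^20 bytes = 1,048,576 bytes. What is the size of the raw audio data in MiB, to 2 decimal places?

Duration = 2 h 7 min 44 s = 7,664 s.
Bits = 11,025 × 7,664 × 22 × 1 = 1,858,903,200 bits = 232,362,900 bytes.
232,362,900 / 1,048,576 = 221.60 MiB.

221.60 MiB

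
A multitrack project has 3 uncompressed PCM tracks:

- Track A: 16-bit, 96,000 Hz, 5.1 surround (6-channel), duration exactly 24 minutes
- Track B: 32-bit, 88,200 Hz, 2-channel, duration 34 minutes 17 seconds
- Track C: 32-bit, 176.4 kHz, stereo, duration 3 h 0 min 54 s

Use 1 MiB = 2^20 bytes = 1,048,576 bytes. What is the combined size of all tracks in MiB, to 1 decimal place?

Track A: exactly 24 minutes = 1,440 s; 96,000 × 1,440 × 2 × 6 = 1,658,880,000 bytes.
Track B: 34 minutes 17 seconds = 2,057 s; 88,200 × 2,057 × 4 × 2 = 1,451,419,200 bytes.
Track C: 3 h 0 min 54 s = 10,854 s; 176,400 × 10,854 × 4 × 2 = 15,317,164,800 bytes.
Total = 18,427,464,000 bytes = 17573.8 MiB.

17573.8 MiB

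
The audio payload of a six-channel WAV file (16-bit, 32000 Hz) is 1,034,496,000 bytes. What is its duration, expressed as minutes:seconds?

Byte rate = 32,000 × 2 × 6 = 384,000 bytes/s.
Duration = 1,034,496,000 / 384,000 = 2,694 s.
2,694 s = 44:54.

44:54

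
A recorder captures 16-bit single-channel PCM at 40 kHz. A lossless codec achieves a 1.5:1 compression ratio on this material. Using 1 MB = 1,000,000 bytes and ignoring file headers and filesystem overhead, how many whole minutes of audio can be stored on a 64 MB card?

Uncompressed byte rate = 40,000 × 2 × 1 = 80,000 bytes/s.
After 1.5:1 compression, effective rate ≈ 53333.33 bytes/s.
Capacity = 64 × 1,000,000 = 64,000,000 bytes.
64,000,000 / effective rate ≈ 1200 s → 20 minutes.

20 minutes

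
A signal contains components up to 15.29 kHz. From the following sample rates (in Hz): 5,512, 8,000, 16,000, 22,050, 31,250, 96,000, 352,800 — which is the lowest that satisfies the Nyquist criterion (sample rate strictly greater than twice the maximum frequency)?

31,250 Hz

Need sample rate > 2 × 15,290 = 30,580 Hz.
Lowest listed rate above 30,580 Hz is 31,250 Hz.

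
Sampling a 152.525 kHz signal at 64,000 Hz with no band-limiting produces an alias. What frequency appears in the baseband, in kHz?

Nyquist = 64,000/2 = 32,000 Hz; 152,525 Hz exceeds it.
Alias = |152,525 − 2×64,000| = |152,525 − 128,000| = 24,525 Hz = 24.525 kHz.

24.525 kHz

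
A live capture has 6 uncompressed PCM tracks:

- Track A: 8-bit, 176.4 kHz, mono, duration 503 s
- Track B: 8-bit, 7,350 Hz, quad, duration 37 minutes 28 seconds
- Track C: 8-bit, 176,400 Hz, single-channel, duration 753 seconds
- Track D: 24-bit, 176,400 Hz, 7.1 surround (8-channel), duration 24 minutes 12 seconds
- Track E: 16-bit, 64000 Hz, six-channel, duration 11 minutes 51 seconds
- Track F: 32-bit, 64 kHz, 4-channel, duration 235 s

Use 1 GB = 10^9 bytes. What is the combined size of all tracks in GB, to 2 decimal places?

Track A: 176,400 × 503 × 1 × 1 = 88,729,200 bytes.
Track B: 37 minutes 28 seconds = 2,248 s; 7,350 × 2,248 × 1 × 4 = 66,091,200 bytes.
Track C: 176,400 × 753 × 1 × 1 = 132,829,200 bytes.
Track D: 24 minutes 12 seconds = 1,452 s; 176,400 × 1,452 × 3 × 8 = 6,147,187,200 bytes.
Track E: 11 minutes 51 seconds = 711 s; 64,000 × 711 × 2 × 6 = 546,048,000 bytes.
Track F: 64,000 × 235 × 4 × 4 = 240,640,000 bytes.
Total = 7,221,524,800 bytes = 7.22 GB.

7.22 GB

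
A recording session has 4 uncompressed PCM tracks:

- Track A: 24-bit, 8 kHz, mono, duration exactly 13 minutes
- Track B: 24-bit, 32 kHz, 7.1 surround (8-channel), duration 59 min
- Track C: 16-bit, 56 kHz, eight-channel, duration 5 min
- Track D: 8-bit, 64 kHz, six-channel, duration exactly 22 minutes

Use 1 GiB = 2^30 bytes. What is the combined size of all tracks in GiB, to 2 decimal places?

3.27 GiB

Track A: exactly 13 minutes = 780 s; 8,000 × 780 × 3 × 1 = 18,720,000 bytes.
Track B: 59 min = 3,540 s; 32,000 × 3,540 × 3 × 8 = 2,718,720,000 bytes.
Track C: 5 min = 300 s; 56,000 × 300 × 2 × 8 = 268,800,000 bytes.
Track D: exactly 22 minutes = 1,320 s; 64,000 × 1,320 × 1 × 6 = 506,880,000 bytes.
Total = 3,513,120,000 bytes = 3.27 GiB.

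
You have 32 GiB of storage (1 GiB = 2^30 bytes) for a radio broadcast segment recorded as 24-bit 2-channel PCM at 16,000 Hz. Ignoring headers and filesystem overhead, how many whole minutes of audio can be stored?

5,965 minutes

Uncompressed byte rate = 16,000 × 3 × 2 = 96,000 bytes/s.
Capacity = 32 × 1,073,741,824 = 34,359,738,368 bytes.
34,359,738,368 / 96,000 ≈ 357913.94 s → 5,965 minutes.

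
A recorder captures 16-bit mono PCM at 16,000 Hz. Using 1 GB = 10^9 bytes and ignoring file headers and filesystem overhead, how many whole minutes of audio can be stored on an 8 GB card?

4,166 minutes

Uncompressed byte rate = 16,000 × 2 × 1 = 32,000 bytes/s.
Capacity = 8 × 1,000,000,000 = 8,000,000,000 bytes.
8,000,000,000 / 32,000 ≈ 250000 s → 4,166 minutes.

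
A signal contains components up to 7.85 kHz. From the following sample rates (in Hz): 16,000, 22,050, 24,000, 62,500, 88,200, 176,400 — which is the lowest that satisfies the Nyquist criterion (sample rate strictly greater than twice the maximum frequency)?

Need sample rate > 2 × 7,850 = 15,700 Hz.
Lowest listed rate above 15,700 Hz is 16,000 Hz.

16,000 Hz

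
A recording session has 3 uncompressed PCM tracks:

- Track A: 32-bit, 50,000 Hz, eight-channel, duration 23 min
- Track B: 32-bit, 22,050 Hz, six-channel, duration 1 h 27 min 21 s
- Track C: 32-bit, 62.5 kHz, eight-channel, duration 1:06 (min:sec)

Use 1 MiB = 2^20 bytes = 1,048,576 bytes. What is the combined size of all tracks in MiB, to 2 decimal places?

4876.65 MiB

Track A: 23 min = 1,380 s; 50,000 × 1,380 × 4 × 8 = 2,208,000,000 bytes.
Track B: 1 h 27 min 21 s = 5,241 s; 22,050 × 5,241 × 4 × 6 = 2,773,537,200 bytes.
Track C: 1:06 (min:sec) = 66 s; 62,500 × 66 × 4 × 8 = 132,000,000 bytes.
Total = 5,113,537,200 bytes = 4876.65 MiB.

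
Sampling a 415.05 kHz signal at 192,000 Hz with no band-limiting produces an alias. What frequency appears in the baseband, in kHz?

31.05 kHz

Nyquist = 192,000/2 = 96,000 Hz; 415,050 Hz exceeds it.
Alias = |415,050 − 2×192,000| = |415,050 − 384,000| = 31,050 Hz = 31.05 kHz.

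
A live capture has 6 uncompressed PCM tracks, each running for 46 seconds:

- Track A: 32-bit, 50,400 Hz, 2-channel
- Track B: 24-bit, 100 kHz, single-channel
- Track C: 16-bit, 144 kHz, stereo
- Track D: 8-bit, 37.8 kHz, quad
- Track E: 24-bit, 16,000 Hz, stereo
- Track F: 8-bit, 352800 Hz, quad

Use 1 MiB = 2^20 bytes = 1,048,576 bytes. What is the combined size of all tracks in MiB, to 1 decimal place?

128.9 MiB

Track A: 50,400 × 46 × 4 × 2 = 18,547,200 bytes.
Track B: 100,000 × 46 × 3 × 1 = 13,800,000 bytes.
Track C: 144,000 × 46 × 2 × 2 = 26,496,000 bytes.
Track D: 37,800 × 46 × 1 × 4 = 6,955,200 bytes.
Track E: 16,000 × 46 × 3 × 2 = 4,416,000 bytes.
Track F: 352,800 × 46 × 1 × 4 = 64,915,200 bytes.
Total = 135,129,600 bytes = 128.9 MiB.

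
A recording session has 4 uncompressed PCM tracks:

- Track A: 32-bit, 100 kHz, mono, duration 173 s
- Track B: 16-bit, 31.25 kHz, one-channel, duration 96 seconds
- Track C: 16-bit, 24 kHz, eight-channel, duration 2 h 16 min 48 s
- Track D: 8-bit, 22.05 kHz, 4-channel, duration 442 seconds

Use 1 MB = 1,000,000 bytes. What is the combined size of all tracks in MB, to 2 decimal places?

3266.06 MB

Track A: 100,000 × 173 × 4 × 1 = 69,200,000 bytes.
Track B: 31,250 × 96 × 2 × 1 = 6,000,000 bytes.
Track C: 2 h 16 min 48 s = 8,208 s; 24,000 × 8,208 × 2 × 8 = 3,151,872,000 bytes.
Track D: 22,050 × 442 × 1 × 4 = 38,984,400 bytes.
Total = 3,266,056,400 bytes = 3266.06 MB.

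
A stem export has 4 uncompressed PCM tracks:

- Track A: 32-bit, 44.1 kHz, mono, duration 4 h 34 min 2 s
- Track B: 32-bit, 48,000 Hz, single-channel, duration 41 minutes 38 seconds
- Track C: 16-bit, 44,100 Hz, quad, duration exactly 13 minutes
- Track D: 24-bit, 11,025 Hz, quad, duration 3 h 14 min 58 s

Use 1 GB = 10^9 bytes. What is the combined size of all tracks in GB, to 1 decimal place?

Track A: 4 h 34 min 2 s = 16,442 s; 44,100 × 16,442 × 4 × 1 = 2,900,368,800 bytes.
Track B: 41 minutes 38 seconds = 2,498 s; 48,000 × 2,498 × 4 × 1 = 479,616,000 bytes.
Track C: exactly 13 minutes = 780 s; 44,100 × 780 × 2 × 4 = 275,184,000 bytes.
Track D: 3 h 14 min 58 s = 11,698 s; 11,025 × 11,698 × 3 × 4 = 1,547,645,400 bytes.
Total = 5,202,814,200 bytes = 5.2 GB.

5.2 GB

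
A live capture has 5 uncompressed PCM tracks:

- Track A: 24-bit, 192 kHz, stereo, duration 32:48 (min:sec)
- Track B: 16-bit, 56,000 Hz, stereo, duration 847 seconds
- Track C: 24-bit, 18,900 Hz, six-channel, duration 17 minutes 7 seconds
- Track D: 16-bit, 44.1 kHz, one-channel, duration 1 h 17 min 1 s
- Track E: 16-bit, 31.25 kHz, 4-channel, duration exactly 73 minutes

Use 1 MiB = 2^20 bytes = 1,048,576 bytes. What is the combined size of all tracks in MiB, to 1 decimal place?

4109.2 MiB

Track A: 32:48 (min:sec) = 1,968 s; 192,000 × 1,968 × 3 × 2 = 2,267,136,000 bytes.
Track B: 56,000 × 847 × 2 × 2 = 189,728,000 bytes.
Track C: 17 minutes 7 seconds = 1,027 s; 18,900 × 1,027 × 3 × 6 = 349,385,400 bytes.
Track D: 1 h 17 min 1 s = 4,621 s; 44,100 × 4,621 × 2 × 1 = 407,572,200 bytes.
Track E: exactly 73 minutes = 4,380 s; 31,250 × 4,380 × 2 × 4 = 1,095,000,000 bytes.
Total = 4,308,821,600 bytes = 4109.2 MiB.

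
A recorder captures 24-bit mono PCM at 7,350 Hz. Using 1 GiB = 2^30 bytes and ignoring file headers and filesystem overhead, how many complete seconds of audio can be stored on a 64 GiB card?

Uncompressed byte rate = 7,350 × 3 × 1 = 22,050 bytes/s.
Capacity = 64 × 1,073,741,824 = 68,719,476,736 bytes.
68,719,476,736 / 22,050 ≈ 3116529.56 s → 3,116,529 seconds.

3,116,529 seconds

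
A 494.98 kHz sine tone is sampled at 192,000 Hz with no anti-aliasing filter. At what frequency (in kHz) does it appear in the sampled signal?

Nyquist = 192,000/2 = 96,000 Hz; 494,980 Hz exceeds it.
Alias = |494,980 − 3×192,000| = |494,980 − 576,000| = 81,020 Hz = 81.02 kHz.

81.02 kHz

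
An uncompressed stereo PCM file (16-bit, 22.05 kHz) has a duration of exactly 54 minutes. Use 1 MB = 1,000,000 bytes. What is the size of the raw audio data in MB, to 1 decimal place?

Duration = exactly 54 minutes = 3,240 s.
Bytes = 22,050 samples/s × 3,240 s × 2 bytes/sample × 2 ch = 285,768,000 bytes.
285,768,000 / 1,000,000 = 285.8 MB.

285.8 MB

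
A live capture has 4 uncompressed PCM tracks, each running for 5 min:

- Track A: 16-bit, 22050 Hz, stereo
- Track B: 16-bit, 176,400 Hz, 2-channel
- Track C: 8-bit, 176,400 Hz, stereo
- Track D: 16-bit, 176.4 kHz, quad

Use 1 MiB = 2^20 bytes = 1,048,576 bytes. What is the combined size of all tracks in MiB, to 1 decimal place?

731.8 MiB

5 min = 300 s.
Track A: 22,050 × 300 × 2 × 2 = 26,460,000 bytes.
Track B: 176,400 × 300 × 2 × 2 = 211,680,000 bytes.
Track C: 176,400 × 300 × 1 × 2 = 105,840,000 bytes.
Track D: 176,400 × 300 × 2 × 4 = 423,360,000 bytes.
Total = 767,340,000 bytes = 731.8 MiB.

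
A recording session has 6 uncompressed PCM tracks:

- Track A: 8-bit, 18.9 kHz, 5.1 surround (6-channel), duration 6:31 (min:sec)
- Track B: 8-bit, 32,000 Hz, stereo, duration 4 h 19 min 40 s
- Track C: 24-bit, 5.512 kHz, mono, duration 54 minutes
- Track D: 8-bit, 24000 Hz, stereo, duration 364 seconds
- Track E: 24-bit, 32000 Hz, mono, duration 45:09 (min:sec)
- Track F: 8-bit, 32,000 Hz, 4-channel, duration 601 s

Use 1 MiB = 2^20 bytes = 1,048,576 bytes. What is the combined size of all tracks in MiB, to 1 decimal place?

1382.4 MiB

Track A: 6:31 (min:sec) = 391 s; 18,900 × 391 × 1 × 6 = 44,339,400 bytes.
Track B: 4 h 19 min 40 s = 15,580 s; 32,000 × 15,580 × 1 × 2 = 997,120,000 bytes.
Track C: 54 minutes = 3,240 s; 5,512 × 3,240 × 3 × 1 = 53,576,640 bytes.
Track D: 24,000 × 364 × 1 × 2 = 17,472,000 bytes.
Track E: 45:09 (min:sec) = 2,709 s; 32,000 × 2,709 × 3 × 1 = 260,064,000 bytes.
Track F: 32,000 × 601 × 1 × 4 = 76,928,000 bytes.
Total = 1,449,500,040 bytes = 1382.4 MiB.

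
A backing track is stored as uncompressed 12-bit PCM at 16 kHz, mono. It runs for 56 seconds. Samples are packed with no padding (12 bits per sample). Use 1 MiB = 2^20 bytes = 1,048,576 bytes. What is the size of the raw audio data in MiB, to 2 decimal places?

Bits = 16,000 × 56 × 12 × 1 = 10,752,000 bits = 1,344,000 bytes.
1,344,000 / 1,048,576 = 1.28 MiB.

1.28 MiB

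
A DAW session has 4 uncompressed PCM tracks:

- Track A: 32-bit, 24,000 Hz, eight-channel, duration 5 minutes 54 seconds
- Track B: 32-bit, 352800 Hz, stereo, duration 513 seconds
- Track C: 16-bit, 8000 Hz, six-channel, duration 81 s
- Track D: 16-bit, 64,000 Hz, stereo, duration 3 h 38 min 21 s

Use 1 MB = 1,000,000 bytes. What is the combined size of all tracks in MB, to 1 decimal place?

5081.4 MB

Track A: 5 minutes 54 seconds = 354 s; 24,000 × 354 × 4 × 8 = 271,872,000 bytes.
Track B: 352,800 × 513 × 4 × 2 = 1,447,891,200 bytes.
Track C: 8,000 × 81 × 2 × 6 = 7,776,000 bytes.
Track D: 3 h 38 min 21 s = 13,101 s; 64,000 × 13,101 × 2 × 2 = 3,353,856,000 bytes.
Total = 5,081,395,200 bytes = 5081.4 MB.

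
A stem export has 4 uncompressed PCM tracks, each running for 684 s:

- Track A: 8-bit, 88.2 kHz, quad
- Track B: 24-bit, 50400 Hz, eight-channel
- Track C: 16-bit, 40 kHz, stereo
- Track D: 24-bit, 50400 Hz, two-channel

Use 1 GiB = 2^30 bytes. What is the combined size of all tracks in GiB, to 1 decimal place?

Track A: 88,200 × 684 × 1 × 4 = 241,315,200 bytes.
Track B: 50,400 × 684 × 3 × 8 = 827,366,400 bytes.
Track C: 40,000 × 684 × 2 × 2 = 109,440,000 bytes.
Track D: 50,400 × 684 × 3 × 2 = 206,841,600 bytes.
Total = 1,384,963,200 bytes = 1.3 GiB.

1.3 GiB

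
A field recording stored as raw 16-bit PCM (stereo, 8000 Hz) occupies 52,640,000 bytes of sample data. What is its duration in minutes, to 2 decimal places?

27.42 minutes

Byte rate = 8,000 × 2 × 2 = 32,000 bytes/s.
Duration = 52,640,000 / 32,000 = 1,645 s.
1,645 s / 60 = 27.42 minutes.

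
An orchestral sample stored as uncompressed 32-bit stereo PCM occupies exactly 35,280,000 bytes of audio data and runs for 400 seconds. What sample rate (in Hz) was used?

11,025 Hz

Bytes = sample_rate × seconds × bytes_per_sample × channels.
sample_rate = 35,280,000 / (400 × 4 × 2) = 35,280,000 / 3,200 = 11,025 Hz.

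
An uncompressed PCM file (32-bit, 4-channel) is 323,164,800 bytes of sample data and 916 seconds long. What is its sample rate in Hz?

22,050 Hz

Bytes = sample_rate × seconds × bytes_per_sample × channels.
sample_rate = 323,164,800 / (916 × 4 × 4) = 323,164,800 / 14,656 = 22,050 Hz.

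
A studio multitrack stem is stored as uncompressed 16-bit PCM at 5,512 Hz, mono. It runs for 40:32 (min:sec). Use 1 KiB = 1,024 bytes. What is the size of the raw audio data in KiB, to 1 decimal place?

26182.0 KiB

Duration = 40:32 (min:sec) = 2,432 s.
Bytes = 5,512 samples/s × 2,432 s × 2 bytes/sample × 1 ch = 26,810,368 bytes.
26,810,368 / 1,024 = 26182.0 KiB.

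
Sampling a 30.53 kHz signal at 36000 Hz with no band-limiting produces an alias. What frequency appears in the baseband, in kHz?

5.47 kHz

Nyquist = 36,000/2 = 18,000 Hz; 30,530 Hz exceeds it.
Alias = |30,530 − 1×36,000| = |30,530 − 36,000| = 5,470 Hz = 5.47 kHz.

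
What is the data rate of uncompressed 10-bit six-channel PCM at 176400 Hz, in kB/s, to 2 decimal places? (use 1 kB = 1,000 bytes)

1323.00 kB/s

Bit rate = 176,400 × 10 × 6 = 10,584,000 bits/s.
10,584,000 / 8 = 1,323,000 B/s = 1323.00 kB/s.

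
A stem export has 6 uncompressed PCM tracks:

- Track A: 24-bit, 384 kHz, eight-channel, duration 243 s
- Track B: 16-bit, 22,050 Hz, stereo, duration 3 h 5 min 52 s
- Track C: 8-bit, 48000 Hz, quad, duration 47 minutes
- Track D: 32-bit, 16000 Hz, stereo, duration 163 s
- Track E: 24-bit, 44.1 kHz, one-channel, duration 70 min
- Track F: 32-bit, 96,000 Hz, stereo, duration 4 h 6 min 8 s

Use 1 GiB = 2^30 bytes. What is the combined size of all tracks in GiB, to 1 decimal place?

Track A: 384,000 × 243 × 3 × 8 = 2,239,488,000 bytes.
Track B: 3 h 5 min 52 s = 11,152 s; 22,050 × 11,152 × 2 × 2 = 983,606,400 bytes.
Track C: 47 minutes = 2,820 s; 48,000 × 2,820 × 1 × 4 = 541,440,000 bytes.
Track D: 16,000 × 163 × 4 × 2 = 20,864,000 bytes.
Track E: 70 min = 4,200 s; 44,100 × 4,200 × 3 × 1 = 555,660,000 bytes.
Track F: 4 h 6 min 8 s = 14,768 s; 96,000 × 14,768 × 4 × 2 = 11,341,824,000 bytes.
Total = 15,682,882,400 bytes = 14.6 GiB.

14.6 GiB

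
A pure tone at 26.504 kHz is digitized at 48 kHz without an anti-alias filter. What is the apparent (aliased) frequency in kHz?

Nyquist = 48,000/2 = 24,000 Hz; 26,504 Hz exceeds it.
Alias = |26,504 − 1×48,000| = |26,504 − 48,000| = 21,496 Hz = 21.496 kHz.

21.496 kHz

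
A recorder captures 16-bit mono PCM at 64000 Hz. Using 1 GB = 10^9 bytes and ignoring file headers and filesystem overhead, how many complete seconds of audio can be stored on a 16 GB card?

Uncompressed byte rate = 64,000 × 2 × 1 = 128,000 bytes/s.
Capacity = 16 × 1,000,000,000 = 16,000,000,000 bytes.
16,000,000,000 / 128,000 ≈ 125000 s → 125,000 seconds.

125,000 seconds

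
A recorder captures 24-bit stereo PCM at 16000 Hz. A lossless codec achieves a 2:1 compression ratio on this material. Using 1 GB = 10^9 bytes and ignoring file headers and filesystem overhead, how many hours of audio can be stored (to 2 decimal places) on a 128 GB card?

Uncompressed byte rate = 16,000 × 3 × 2 = 96,000 bytes/s.
After 2:1 compression, effective rate ≈ 48000 bytes/s.
Capacity = 128 × 1,000,000,000 = 128,000,000,000 bytes.
128,000,000,000 / effective rate ≈ 2666666.67 s → 740.74 hours.

740.74 hours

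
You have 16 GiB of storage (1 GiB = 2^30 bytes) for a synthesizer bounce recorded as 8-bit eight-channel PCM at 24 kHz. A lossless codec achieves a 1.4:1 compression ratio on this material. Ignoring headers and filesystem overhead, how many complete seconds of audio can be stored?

Uncompressed byte rate = 24,000 × 1 × 8 = 192,000 bytes/s.
After 1.4:1 compression, effective rate ≈ 137142.86 bytes/s.
Capacity = 16 × 1,073,741,824 = 17,179,869,184 bytes.
17,179,869,184 / effective rate ≈ 125269.88 s → 125,269 seconds.

125,269 seconds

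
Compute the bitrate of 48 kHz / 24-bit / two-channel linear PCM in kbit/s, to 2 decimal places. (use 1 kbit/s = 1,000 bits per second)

2304.00 kbit/s

Bit rate = 48,000 × 24 × 2 = 2,304,000 bits/s.
= 2304.00 kbit/s.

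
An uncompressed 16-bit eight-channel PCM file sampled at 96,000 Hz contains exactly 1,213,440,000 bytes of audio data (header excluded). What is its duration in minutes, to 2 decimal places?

Byte rate = 96,000 × 2 × 8 = 1,536,000 bytes/s.
Duration = 1,213,440,000 / 1,536,000 = 790 s.
790 s / 60 = 13.17 minutes.

13.17 minutes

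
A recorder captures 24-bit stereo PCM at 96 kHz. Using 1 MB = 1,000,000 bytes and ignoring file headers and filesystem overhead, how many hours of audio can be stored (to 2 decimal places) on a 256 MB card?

0.12 hours

Uncompressed byte rate = 96,000 × 3 × 2 = 576,000 bytes/s.
Capacity = 256 × 1,000,000 = 256,000,000 bytes.
256,000,000 / 576,000 ≈ 444.44 s → 0.12 hours.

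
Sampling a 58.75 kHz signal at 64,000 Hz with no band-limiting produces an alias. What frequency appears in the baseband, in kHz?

5.25 kHz

Nyquist = 64,000/2 = 32,000 Hz; 58,750 Hz exceeds it.
Alias = |58,750 − 1×64,000| = |58,750 − 64,000| = 5,250 Hz = 5.25 kHz.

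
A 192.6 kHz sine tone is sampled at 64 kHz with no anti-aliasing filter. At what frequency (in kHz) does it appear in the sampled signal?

0.6 kHz

Nyquist = 64,000/2 = 32,000 Hz; 192,600 Hz exceeds it.
Alias = |192,600 − 3×64,000| = |192,600 − 192,000| = 600 Hz = 0.6 kHz.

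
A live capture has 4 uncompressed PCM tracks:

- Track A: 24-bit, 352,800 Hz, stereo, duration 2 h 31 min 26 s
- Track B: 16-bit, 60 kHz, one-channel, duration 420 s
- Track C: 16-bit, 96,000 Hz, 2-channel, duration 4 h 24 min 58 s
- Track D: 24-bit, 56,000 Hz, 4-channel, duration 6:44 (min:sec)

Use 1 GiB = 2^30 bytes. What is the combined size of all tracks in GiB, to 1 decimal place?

Track A: 2 h 31 min 26 s = 9,086 s; 352,800 × 9,086 × 3 × 2 = 19,233,244,800 bytes.
Track B: 60,000 × 420 × 2 × 1 = 50,400,000 bytes.
Track C: 4 h 24 min 58 s = 15,898 s; 96,000 × 15,898 × 2 × 2 = 6,104,832,000 bytes.
Track D: 6:44 (min:sec) = 404 s; 56,000 × 404 × 3 × 4 = 271,488,000 bytes.
Total = 25,659,964,800 bytes = 23.9 GiB.

23.9 GiB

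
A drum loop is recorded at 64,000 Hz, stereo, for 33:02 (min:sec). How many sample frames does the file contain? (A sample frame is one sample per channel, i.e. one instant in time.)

33:02 (min:sec) = 1,982 s.
64,000 samples/s × 1,982 s = 126,848,000 frames.

126,848,000 sample frames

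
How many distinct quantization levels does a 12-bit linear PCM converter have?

4,096 levels

2^12 = 4,096.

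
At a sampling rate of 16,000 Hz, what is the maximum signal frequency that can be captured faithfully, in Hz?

8,000 Hz

Nyquist frequency = sample rate / 2 = 16,000 / 2 = 8,000 Hz.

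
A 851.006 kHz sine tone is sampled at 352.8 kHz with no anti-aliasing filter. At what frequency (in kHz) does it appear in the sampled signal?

Nyquist = 352,800/2 = 176,400 Hz; 851,006 Hz exceeds it.
Alias = |851,006 − 2×352,800| = |851,006 − 705,600| = 145,406 Hz = 145.406 kHz.

145.406 kHz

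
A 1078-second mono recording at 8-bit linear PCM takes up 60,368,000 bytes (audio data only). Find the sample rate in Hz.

Bytes = sample_rate × seconds × bytes_per_sample × channels.
sample_rate = 60,368,000 / (1,078 × 1 × 1) = 60,368,000 / 1,078 = 56,000 Hz.

56,000 Hz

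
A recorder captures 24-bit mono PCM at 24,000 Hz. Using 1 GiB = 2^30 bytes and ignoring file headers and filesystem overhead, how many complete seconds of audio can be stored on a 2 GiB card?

Uncompressed byte rate = 24,000 × 3 × 1 = 72,000 bytes/s.
Capacity = 2 × 1,073,741,824 = 2,147,483,648 bytes.
2,147,483,648 / 72,000 ≈ 29826.16 s → 29,826 seconds.

29,826 seconds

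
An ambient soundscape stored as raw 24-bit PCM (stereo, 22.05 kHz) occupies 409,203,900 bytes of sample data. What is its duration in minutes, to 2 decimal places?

Byte rate = 22,050 × 3 × 2 = 132,300 bytes/s.
Duration = 409,203,900 / 132,300 = 3,093 s.
3,093 s / 60 = 51.55 minutes.

51.55 minutes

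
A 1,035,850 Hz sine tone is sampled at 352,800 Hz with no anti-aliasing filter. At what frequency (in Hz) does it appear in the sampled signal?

22,550 Hz

Nyquist = 352,800/2 = 176,400 Hz; 1,035,850 Hz exceeds it.
Alias = |1,035,850 − 3×352,800| = |1,035,850 − 1,058,400| = 22,550 Hz.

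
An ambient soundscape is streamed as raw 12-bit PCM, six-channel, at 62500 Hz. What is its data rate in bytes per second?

Bit rate = 62,500 × 12 × 6 = 4,500,000 bits/s.
4,500,000 / 8 = 562,500 bytes/s.

562,500 bytes/s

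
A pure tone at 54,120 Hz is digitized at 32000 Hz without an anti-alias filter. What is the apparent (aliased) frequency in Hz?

Nyquist = 32,000/2 = 16,000 Hz; 54,120 Hz exceeds it.
Alias = |54,120 − 2×32,000| = |54,120 − 64,000| = 9,880 Hz.

9,880 Hz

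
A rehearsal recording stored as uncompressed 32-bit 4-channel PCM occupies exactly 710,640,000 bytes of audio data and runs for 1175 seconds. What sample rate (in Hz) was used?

Bytes = sample_rate × seconds × bytes_per_sample × channels.
sample_rate = 710,640,000 / (1,175 × 4 × 4) = 710,640,000 / 18,800 = 37,800 Hz.

37,800 Hz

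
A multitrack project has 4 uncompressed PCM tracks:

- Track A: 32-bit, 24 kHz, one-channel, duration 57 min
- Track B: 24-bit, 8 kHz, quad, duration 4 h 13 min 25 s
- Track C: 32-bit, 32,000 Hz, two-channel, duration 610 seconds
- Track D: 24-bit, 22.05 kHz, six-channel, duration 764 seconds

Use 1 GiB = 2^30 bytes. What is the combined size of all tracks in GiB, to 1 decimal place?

Track A: 57 min = 3,420 s; 24,000 × 3,420 × 4 × 1 = 328,320,000 bytes.
Track B: 4 h 13 min 25 s = 15,205 s; 8,000 × 15,205 × 3 × 4 = 1,459,680,000 bytes.
Track C: 32,000 × 610 × 4 × 2 = 156,160,000 bytes.
Track D: 22,050 × 764 × 3 × 6 = 303,231,600 bytes.
Total = 2,247,391,600 bytes = 2.1 GiB.

2.1 GiB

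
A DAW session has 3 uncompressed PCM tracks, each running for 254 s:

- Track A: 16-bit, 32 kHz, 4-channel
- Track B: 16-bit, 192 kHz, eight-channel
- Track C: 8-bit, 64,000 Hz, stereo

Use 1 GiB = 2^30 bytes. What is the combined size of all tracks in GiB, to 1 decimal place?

Track A: 32,000 × 254 × 2 × 4 = 65,024,000 bytes.
Track B: 192,000 × 254 × 2 × 8 = 780,288,000 bytes.
Track C: 64,000 × 254 × 1 × 2 = 32,512,000 bytes.
Total = 877,824,000 bytes = 0.8 GiB.

0.8 GiB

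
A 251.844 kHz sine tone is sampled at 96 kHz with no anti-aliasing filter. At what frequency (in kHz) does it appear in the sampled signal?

36.156 kHz

Nyquist = 96,000/2 = 48,000 Hz; 251,844 Hz exceeds it.
Alias = |251,844 − 3×96,000| = |251,844 − 288,000| = 36,156 Hz = 36.156 kHz.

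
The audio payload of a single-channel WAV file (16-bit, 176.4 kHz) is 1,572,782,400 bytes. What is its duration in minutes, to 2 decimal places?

Byte rate = 176,400 × 2 × 1 = 352,800 bytes/s.
Duration = 1,572,782,400 / 352,800 = 4,458 s.
4,458 s / 60 = 74.30 minutes.

74.30 minutes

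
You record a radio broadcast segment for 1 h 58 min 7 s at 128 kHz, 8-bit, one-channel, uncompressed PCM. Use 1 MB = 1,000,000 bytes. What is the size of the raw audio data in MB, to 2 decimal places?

Duration = 1 h 58 min 7 s = 7,087 s.
Bytes = 128,000 samples/s × 7,087 s × 1 bytes/sample × 1 ch = 907,136,000 bytes.
907,136,000 / 1,000,000 = 907.14 MB.

907.14 MB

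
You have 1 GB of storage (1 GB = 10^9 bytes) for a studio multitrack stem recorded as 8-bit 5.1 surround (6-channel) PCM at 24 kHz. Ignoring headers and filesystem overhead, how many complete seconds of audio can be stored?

Uncompressed byte rate = 24,000 × 1 × 6 = 144,000 bytes/s.
Capacity = 1 × 1,000,000,000 = 1,000,000,000 bytes.
1,000,000,000 / 144,000 ≈ 6944.44 s → 6,944 seconds.

6,944 seconds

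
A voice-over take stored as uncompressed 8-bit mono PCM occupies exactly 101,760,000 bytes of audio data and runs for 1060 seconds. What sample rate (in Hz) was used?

Bytes = sample_rate × seconds × bytes_per_sample × channels.
sample_rate = 101,760,000 / (1,060 × 1 × 1) = 101,760,000 / 1,060 = 96,000 Hz.

96,000 Hz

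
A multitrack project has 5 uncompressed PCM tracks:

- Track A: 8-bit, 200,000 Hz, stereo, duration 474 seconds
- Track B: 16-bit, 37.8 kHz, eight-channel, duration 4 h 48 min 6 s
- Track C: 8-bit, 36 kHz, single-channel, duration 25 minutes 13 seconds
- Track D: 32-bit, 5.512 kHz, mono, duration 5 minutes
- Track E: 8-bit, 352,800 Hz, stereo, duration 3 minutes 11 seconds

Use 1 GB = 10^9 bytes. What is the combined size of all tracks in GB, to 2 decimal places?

Track A: 200,000 × 474 × 1 × 2 = 189,600,000 bytes.
Track B: 4 h 48 min 6 s = 17,286 s; 37,800 × 17,286 × 2 × 8 = 10,454,572,800 bytes.
Track C: 25 minutes 13 seconds = 1,513 s; 36,000 × 1,513 × 1 × 1 = 54,468,000 bytes.
Track D: 5 minutes = 300 s; 5,512 × 300 × 4 × 1 = 6,614,400 bytes.
Track E: 3 minutes 11 seconds = 191 s; 352,800 × 191 × 1 × 2 = 134,769,600 bytes.
Total = 10,840,024,800 bytes = 10.84 GB.

10.84 GB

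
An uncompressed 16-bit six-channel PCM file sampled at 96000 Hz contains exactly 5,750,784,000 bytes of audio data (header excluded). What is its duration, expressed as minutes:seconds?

83:12

Byte rate = 96,000 × 2 × 6 = 1,152,000 bytes/s.
Duration = 5,750,784,000 / 1,152,000 = 4,992 s.
4,992 s = 83:12.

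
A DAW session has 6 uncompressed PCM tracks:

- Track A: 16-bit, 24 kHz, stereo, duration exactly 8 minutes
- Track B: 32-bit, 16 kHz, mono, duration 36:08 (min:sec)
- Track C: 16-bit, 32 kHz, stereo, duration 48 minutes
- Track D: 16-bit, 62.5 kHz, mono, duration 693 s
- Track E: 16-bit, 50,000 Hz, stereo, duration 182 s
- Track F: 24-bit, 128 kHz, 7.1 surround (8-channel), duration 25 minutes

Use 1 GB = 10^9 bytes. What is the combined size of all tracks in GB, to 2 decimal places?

5.28 GB

Track A: exactly 8 minutes = 480 s; 24,000 × 480 × 2 × 2 = 46,080,000 bytes.
Track B: 36:08 (min:sec) = 2,168 s; 16,000 × 2,168 × 4 × 1 = 138,752,000 bytes.
Track C: 48 minutes = 2,880 s; 32,000 × 2,880 × 2 × 2 = 368,640,000 bytes.
Track D: 62,500 × 693 × 2 × 1 = 86,625,000 bytes.
Track E: 50,000 × 182 × 2 × 2 = 36,400,000 bytes.
Track F: 25 minutes = 1,500 s; 128,000 × 1,500 × 3 × 8 = 4,608,000,000 bytes.
Total = 5,284,497,000 bytes = 5.28 GB.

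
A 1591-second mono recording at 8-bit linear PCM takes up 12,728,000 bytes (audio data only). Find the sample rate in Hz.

Bytes = sample_rate × seconds × bytes_per_sample × channels.
sample_rate = 12,728,000 / (1,591 × 1 × 1) = 12,728,000 / 1,591 = 8,000 Hz.

8,000 Hz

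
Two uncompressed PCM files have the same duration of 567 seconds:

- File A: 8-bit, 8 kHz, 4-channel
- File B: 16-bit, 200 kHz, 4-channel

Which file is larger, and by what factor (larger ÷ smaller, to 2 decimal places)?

File A: 8,000 × 1 × 4 = 32,000 bytes/s.
File B: 200,000 × 2 × 4 = 1,600,000 bytes/s.
File B is larger; ratio = 907,200,000 / 18,144,000 = 50.00.

File B, by a factor of 50.00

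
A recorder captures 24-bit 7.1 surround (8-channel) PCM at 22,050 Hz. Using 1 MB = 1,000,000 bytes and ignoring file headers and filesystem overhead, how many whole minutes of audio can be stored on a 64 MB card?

Uncompressed byte rate = 22,050 × 3 × 8 = 529,200 bytes/s.
Capacity = 64 × 1,000,000 = 64,000,000 bytes.
64,000,000 / 529,200 ≈ 120.94 s → 2 minutes.

2 minutes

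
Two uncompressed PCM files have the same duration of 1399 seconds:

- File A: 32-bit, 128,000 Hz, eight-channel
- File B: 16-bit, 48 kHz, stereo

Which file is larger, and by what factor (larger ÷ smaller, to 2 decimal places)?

File A: 128,000 × 4 × 8 = 4,096,000 bytes/s.
File B: 48,000 × 2 × 2 = 192,000 bytes/s.
File A is larger; ratio = 5,730,304,000 / 268,608,000 = 21.33.

File A, by a factor of 21.33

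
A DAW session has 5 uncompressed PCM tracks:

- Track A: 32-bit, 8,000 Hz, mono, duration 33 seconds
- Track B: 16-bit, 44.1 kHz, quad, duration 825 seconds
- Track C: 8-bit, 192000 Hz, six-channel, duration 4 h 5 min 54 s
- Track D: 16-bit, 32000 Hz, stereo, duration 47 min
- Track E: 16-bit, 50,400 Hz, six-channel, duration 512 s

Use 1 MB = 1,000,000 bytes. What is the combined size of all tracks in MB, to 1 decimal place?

17959.3 MB

Track A: 8,000 × 33 × 4 × 1 = 1,056,000 bytes.
Track B: 44,100 × 825 × 2 × 4 = 291,060,000 bytes.
Track C: 4 h 5 min 54 s = 14,754 s; 192,000 × 14,754 × 1 × 6 = 16,996,608,000 bytes.
Track D: 47 min = 2,820 s; 32,000 × 2,820 × 2 × 2 = 360,960,000 bytes.
Track E: 50,400 × 512 × 2 × 6 = 309,657,600 bytes.
Total = 17,959,341,600 bytes = 17959.3 MB.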